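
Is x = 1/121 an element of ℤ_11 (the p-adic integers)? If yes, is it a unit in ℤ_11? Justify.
x ∉ ℤ_11 (v_11(x) = -2 < 0)

ℤ_11 = {x ∈ ℚ_11 : v_11(x) ≥ 0} and ℤ_11^× = {x ∈ ℤ_11 : v_11(x) = 0}. Here v_11(1/121) = v_11(num) − v_11(den) = -2; compare against these criteria.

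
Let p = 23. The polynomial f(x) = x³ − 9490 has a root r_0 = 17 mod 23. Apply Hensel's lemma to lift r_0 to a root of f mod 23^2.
r_1 = 270 (mod 529)

Hensel: r_{i+1} = r_i − f(r_i)/f′(r_i) mod 23^{i+2}, where f′(x) = 3x². Iterate:
  r_0 = 17 (mod 23)
  r_1 = 270 (mod 529)
Final: r = 270 with f(r) ≡ 0 mod 23^2.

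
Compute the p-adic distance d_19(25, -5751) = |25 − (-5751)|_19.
d_19(25, -5751) = 1/361

Step 1 — x − y = 25 − (-5751) = 5776. Step 2 — v_19(5776) = 2 (factor: 5776 = (19^2 · 16); the sign does not affect v_p). Step 3 — |x − y|_19 = 19^{-2} = 1/361.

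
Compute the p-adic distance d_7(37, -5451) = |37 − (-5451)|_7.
d_7(37, -5451) = 1/343

Step 1 — x − y = 37 − (-5451) = 5488. Step 2 — v_7(5488) = 3 (factor: 5488 = (7^3 · 16); the sign does not affect v_p). Step 3 — |x − y|_7 = 7^{-3} = 1/343.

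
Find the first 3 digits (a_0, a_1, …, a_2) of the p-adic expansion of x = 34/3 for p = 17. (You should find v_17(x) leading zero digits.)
(a_0, …, a_2) = (0, 12, 5)

v_17(34/3) = 1, so a_0 = ... = a_0 = 0. Factor out: x = 17^1 · u with u = 2/3 a unit in ℤ_17. Expand u iteratively via a_{v+i} = u_i mod 17, u_{i+1} = (u_i − a_{v+i})/17:
  u_0 = 2/3;  a_1 = 12;  u_1 = (u_0 − 12)/17 = -2/3
  u_1 = -2/3;  a_2 = 5;  u_2 = (u_1 − 5)/17 = -1/3
Digits: (0, 12, 5).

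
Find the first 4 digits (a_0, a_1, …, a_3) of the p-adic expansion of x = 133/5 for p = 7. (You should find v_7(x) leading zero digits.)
(a_0, …, a_3) = (0, 1, 6, 2)

v_7(133/5) = 1, so a_0 = ... = a_0 = 0. Factor out: x = 7^1 · u with u = 19/5 a unit in ℤ_7. Expand u iteratively via a_{v+i} = u_i mod 7, u_{i+1} = (u_i − a_{v+i})/7:
  u_0 = 19/5;  a_1 = 1;  u_1 = (u_0 − 1)/7 = 2/5
  u_1 = 2/5;  a_2 = 6;  u_2 = (u_1 − 6)/7 = -4/5
  u_2 = -4/5;  a_3 = 2;  u_3 = (u_2 − 2)/7 = -2/5
Digits: (0, 1, 6, 2).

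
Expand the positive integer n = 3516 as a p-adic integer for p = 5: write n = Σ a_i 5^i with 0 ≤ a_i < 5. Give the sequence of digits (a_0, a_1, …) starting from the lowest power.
(a_0, a_1, …) = (1, 3, 0, 3, 0, 1)

Repeated division by 5 gives the digits low-to-high: 3516 = 1 + 3·5^1 + 3·5^3 + 1·5^5. Digit sequence: (1, 3, 0, 3, 0, 1).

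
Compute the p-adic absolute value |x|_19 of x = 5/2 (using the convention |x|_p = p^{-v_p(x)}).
|5/2|_19 = 1

Step 1 — compute v_19(x) by factoring powers of 19 out of the numerator and denominator: v_19(5/2) = 0. Step 2 — apply |x|_p = p^{-v_p(x)} = 19^{0} = 1.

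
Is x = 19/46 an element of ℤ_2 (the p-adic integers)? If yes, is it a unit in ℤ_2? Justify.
x ∉ ℤ_2 (v_2(x) = -1 < 0)

ℤ_2 = {x ∈ ℚ_2 : v_2(x) ≥ 0} and ℤ_2^× = {x ∈ ℤ_2 : v_2(x) = 0}. Here v_2(19/46) = v_2(num) − v_2(den) = -1; compare against these criteria.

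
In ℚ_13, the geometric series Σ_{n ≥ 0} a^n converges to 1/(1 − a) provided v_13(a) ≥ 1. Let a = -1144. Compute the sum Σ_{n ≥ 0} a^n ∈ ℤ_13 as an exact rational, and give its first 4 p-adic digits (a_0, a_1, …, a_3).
Σ a^n = 1/(1 − a) = 1/1145;  first 4 digits = (1, 3, 2, 11)

v_13(a) = 1 ≥ 1, so the series converges in ℤ_13 to 1/(1 − a) = 1/(1 − (-1144)) = 1/1145. Expand this rational in ℤ_13: compute digits iteratively via d_i = x_i mod 13, x_{i+1} = (x_i − d_i)/13. The first 4 digits are (1, 3, 2, 11).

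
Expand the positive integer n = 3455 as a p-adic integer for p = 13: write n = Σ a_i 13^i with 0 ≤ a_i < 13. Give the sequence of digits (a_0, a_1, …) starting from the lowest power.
(a_0, a_1, …) = (10, 5, 7, 1)

Repeated division by 13 gives the digits low-to-high: 3455 = 10 + 5·13^1 + 7·13^2 + 1·13^3. Digit sequence: (10, 5, 7, 1).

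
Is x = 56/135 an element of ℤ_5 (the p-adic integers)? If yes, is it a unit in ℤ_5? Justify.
x ∉ ℤ_5 (v_5(x) = -1 < 0)

ℤ_5 = {x ∈ ℚ_5 : v_5(x) ≥ 0} and ℤ_5^× = {x ∈ ℤ_5 : v_5(x) = 0}. Here v_5(56/135) = v_5(num) − v_5(den) = -1; compare against these criteria.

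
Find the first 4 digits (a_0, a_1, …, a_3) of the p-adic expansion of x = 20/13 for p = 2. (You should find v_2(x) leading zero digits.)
(a_0, …, a_3) = (0, 0, 1, 0)

v_2(20/13) = 2, so a_0 = ... = a_1 = 0. Factor out: x = 2^2 · u with u = 5/13 a unit in ℤ_2. Expand u iteratively via a_{v+i} = u_i mod 2, u_{i+1} = (u_i − a_{v+i})/2:
  u_0 = 5/13;  a_2 = 1;  u_1 = (u_0 − 1)/2 = -4/13
  u_1 = -4/13;  a_3 = 0;  u_2 = (u_1 − 0)/2 = -2/13
Digits: (0, 0, 1, 0).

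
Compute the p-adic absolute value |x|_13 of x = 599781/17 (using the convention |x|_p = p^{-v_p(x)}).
|599781/17|_13 = 1/28561

Step 1 — compute v_13(x) by factoring powers of 13 out of the numerator and denominator: v_13(599781/17) = 4. Step 2 — apply |x|_p = p^{-v_p(x)} = 13^{-4} = 1/28561.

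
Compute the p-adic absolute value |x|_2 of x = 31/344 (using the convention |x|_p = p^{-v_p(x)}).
|31/344|_2 = 8

Step 1 — compute v_2(x) by factoring powers of 2 out of the numerator and denominator: v_2(31/344) = -3. Step 2 — apply |x|_p = p^{-v_p(x)} = 2^{3} = 8.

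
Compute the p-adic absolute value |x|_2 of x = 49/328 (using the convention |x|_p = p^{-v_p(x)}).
|49/328|_2 = 8

Step 1 — compute v_2(x) by factoring powers of 2 out of the numerator and denominator: v_2(49/328) = -3. Step 2 — apply |x|_p = p^{-v_p(x)} = 2^{3} = 8.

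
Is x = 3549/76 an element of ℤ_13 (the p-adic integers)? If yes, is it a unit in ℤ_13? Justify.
x ∈ ℤ_13 but not a unit; v_13(x) = 2 > 0

ℤ_13 = {x ∈ ℚ_13 : v_13(x) ≥ 0} and ℤ_13^× = {x ∈ ℤ_13 : v_13(x) = 0}. Here v_13(3549/76) = v_13(num) − v_13(den) = 2; compare against these criteria.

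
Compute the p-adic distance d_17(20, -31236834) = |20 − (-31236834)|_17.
d_17(20, -31236834) = 1/1419857

Step 1 — x − y = 20 − (-31236834) = 31236854. Step 2 — v_17(31236854) = 5 (factor: 31236854 = (17^5 · 22); the sign does not affect v_p). Step 3 — |x − y|_17 = 17^{-5} = 1/1419857.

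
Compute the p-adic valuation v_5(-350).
v_5(-350) = 2

v_5(n) is the largest exponent k such that 5^k divides n. Factor out: -350 = -5^2 · 14. (Sign doesn't affect v_p.) So v_5(-350) = 2.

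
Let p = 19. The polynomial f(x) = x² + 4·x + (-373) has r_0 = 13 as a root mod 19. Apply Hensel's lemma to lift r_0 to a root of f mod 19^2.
r_1 = 355 (mod 361)

Hensel: r_{i+1} = r_i − f(r_i)·(f′(r_i))^{-1} mod 19^{i+2}, f′(x) = 2x + 4. Iterate:
  r_0 = 13 (mod 19)
  r_1 = 355 (mod 361)
Final: r = 355 satisfies f(r) ≡ 0 mod 19^2.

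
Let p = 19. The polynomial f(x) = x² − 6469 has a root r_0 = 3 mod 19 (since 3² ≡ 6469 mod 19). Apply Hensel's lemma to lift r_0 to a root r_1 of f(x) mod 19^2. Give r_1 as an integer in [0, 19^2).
r_1 = 117 (mod 361)

Hensel's recurrence: r_{i+1} = r_i − f(r_i)·(f′(r_i))^{-1} mod 19^{i+2}, with f′(x) = 2x. Iterate:
  r_0 = 3 (mod 19)
  r_1 = 117 (mod 361)
Final: r_1 = 117, and one checks f(r_1) ≡ 0 mod 19^2.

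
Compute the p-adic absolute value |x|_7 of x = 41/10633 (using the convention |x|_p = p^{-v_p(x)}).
|41/10633|_7 = 343

Step 1 — compute v_7(x) by factoring powers of 7 out of the numerator and denominator: v_7(41/10633) = -3. Step 2 — apply |x|_p = p^{-v_p(x)} = 7^{3} = 343.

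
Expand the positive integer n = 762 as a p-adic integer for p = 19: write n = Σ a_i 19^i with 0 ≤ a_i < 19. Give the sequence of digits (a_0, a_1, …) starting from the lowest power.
(a_0, a_1, …) = (2, 2, 2)

Repeated division by 19 gives the digits low-to-high: 762 = 2 + 2·19^1 + 2·19^2. Digit sequence: (2, 2, 2).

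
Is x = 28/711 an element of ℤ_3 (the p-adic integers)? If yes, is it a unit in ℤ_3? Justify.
x ∉ ℤ_3 (v_3(x) = -2 < 0)

ℤ_3 = {x ∈ ℚ_3 : v_3(x) ≥ 0} and ℤ_3^× = {x ∈ ℤ_3 : v_3(x) = 0}. Here v_3(28/711) = v_3(num) − v_3(den) = -2; compare against these criteria.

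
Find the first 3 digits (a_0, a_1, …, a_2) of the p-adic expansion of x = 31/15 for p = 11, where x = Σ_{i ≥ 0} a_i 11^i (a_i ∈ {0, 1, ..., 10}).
(a_0, …, a_2) = (5, 10, 2)

v_11(31/15) = 0 (numerator and denominator both coprime to 11), so x ∈ ℤ_11^×. Compute digits iteratively via a_i = x_i mod 11, x_{i+1} = (x_i − a_i)/11, with x_0 = x:
  x_0 = 31/15;  a_0 = 5;  x_1 = (x_0 − 5)/11 = -4/15
  x_1 = -4/15;  a_1 = 10;  x_2 = (x_1 − 10)/11 = -14/15
  x_2 = -14/15;  a_2 = 2;  x_3 = (x_2 − 2)/11 = -4/15
Digits: (5, 10, 2).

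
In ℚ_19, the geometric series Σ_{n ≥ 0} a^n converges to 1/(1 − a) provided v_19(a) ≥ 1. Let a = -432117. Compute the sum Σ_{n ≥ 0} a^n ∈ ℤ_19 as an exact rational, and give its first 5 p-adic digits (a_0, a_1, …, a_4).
Σ a^n = 1/(1 − a) = 1/432118;  first 5 digits = (1, 0, 0, 13, 15)

v_19(a) = 3 ≥ 1, so the series converges in ℤ_19 to 1/(1 − a) = 1/(1 − (-432117)) = 1/432118. Expand this rational in ℤ_19: compute digits iteratively via d_i = x_i mod 19, x_{i+1} = (x_i − d_i)/19. The first 5 digits are (1, 0, 0, 13, 15).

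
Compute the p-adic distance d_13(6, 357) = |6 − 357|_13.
d_13(6, 357) = 1/13

Step 1 — x − y = 6 − 357 = -351. Step 2 — v_13(-351) = 1 (factor: -351 = −(13^1 · 27); the sign does not affect v_p). Step 3 — |x − y|_13 = 13^{-1} = 1/13.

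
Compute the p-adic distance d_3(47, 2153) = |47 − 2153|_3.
d_3(47, 2153) = 1/81

Step 1 — x − y = 47 − 2153 = -2106. Step 2 — v_3(-2106) = 4 (factor: -2106 = −(3^4 · 26); the sign does not affect v_p). Step 3 — |x − y|_3 = 3^{-4} = 1/81.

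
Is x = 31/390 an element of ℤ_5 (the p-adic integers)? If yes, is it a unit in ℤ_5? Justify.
x ∉ ℤ_5 (v_5(x) = -1 < 0)

ℤ_5 = {x ∈ ℚ_5 : v_5(x) ≥ 0} and ℤ_5^× = {x ∈ ℤ_5 : v_5(x) = 0}. Here v_5(31/390) = v_5(num) − v_5(den) = -1; compare against these criteria.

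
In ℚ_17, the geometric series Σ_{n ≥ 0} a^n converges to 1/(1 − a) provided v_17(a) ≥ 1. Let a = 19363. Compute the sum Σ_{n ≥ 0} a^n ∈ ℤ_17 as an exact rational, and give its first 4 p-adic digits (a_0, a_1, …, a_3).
Σ a^n = 1/(1 − a) = -1/19362;  first 4 digits = (1, 0, 16, 3)

v_17(a) = 2 ≥ 1, so the series converges in ℤ_17 to 1/(1 − a) = 1/(1 − 19363) = -1/19362. Expand this rational in ℤ_17: compute digits iteratively via d_i = x_i mod 17, x_{i+1} = (x_i − d_i)/17. The first 4 digits are (1, 0, 16, 3).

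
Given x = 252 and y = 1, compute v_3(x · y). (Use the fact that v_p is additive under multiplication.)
v_3(252) = 2

v_p(x) = 2 (factor: 252 = 3^2 · 28); v_p(y) = 0 (factor: 1 = 3^0 · 1). Additivity: v_p(xy) = v_p(x) + v_p(y) = 2 + 0 = 2. (Direct check: xy = 252 = 3^2 · (28).)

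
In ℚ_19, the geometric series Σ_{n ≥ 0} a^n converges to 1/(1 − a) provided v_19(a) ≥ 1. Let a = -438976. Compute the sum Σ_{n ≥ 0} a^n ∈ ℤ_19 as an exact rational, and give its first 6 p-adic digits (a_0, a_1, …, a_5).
Σ a^n = 1/(1 − a) = 1/438977;  first 6 digits = (1, 0, 0, 12, 15, 18)

v_19(a) = 3 ≥ 1, so the series converges in ℤ_19 to 1/(1 − a) = 1/(1 − (-438976)) = 1/438977. Expand this rational in ℤ_19: compute digits iteratively via d_i = x_i mod 19, x_{i+1} = (x_i − d_i)/19. The first 6 digits are (1, 0, 0, 12, 15, 18).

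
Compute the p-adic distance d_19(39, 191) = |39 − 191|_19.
d_19(39, 191) = 1/19

Step 1 — x − y = 39 − 191 = -152. Step 2 — v_19(-152) = 1 (factor: -152 = −(19^1 · 8); the sign does not affect v_p). Step 3 — |x − y|_19 = 19^{-1} = 1/19.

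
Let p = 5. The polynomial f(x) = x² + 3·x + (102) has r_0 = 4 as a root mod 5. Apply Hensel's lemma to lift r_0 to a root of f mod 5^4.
r_3 = 524 (mod 625)

Hensel: r_{i+1} = r_i − f(r_i)·(f′(r_i))^{-1} mod 5^{i+2}, f′(x) = 2x + 3. Iterate:
  r_0 = 4 (mod 5)
  r_1 = 24 (mod 25)
  r_2 = 24 (mod 125)
  r_3 = 524 (mod 625)
Final: r = 524 satisfies f(r) ≡ 0 mod 5^4.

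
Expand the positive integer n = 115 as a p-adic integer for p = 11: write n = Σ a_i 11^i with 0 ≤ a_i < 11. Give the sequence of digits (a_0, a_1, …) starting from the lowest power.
(a_0, a_1, …) = (5, 10)

Repeated division by 11 gives the digits low-to-high: 115 = 5 + 10·11^1. Digit sequence: (5, 10).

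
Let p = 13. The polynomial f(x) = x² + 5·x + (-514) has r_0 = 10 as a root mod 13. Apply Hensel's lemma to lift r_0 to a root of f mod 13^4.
r_3 = 8434 (mod 28561)

Hensel: r_{i+1} = r_i − f(r_i)·(f′(r_i))^{-1} mod 13^{i+2}, f′(x) = 2x + 5. Iterate:
  r_0 = 10 (mod 13)
  r_1 = 153 (mod 169)
  r_2 = 1843 (mod 2197)
  r_3 = 8434 (mod 28561)
Final: r = 8434 satisfies f(r) ≡ 0 mod 13^4.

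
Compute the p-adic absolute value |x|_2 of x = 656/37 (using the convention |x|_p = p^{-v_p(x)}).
|656/37|_2 = 1/16

Step 1 — compute v_2(x) by factoring powers of 2 out of the numerator and denominator: v_2(656/37) = 4. Step 2 — apply |x|_p = p^{-v_p(x)} = 2^{-4} = 1/16.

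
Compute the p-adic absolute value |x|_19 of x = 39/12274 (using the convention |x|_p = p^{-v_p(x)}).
|39/12274|_19 = 361

Step 1 — compute v_19(x) by factoring powers of 19 out of the numerator and denominator: v_19(39/12274) = -2. Step 2 — apply |x|_p = p^{-v_p(x)} = 19^{2} = 361.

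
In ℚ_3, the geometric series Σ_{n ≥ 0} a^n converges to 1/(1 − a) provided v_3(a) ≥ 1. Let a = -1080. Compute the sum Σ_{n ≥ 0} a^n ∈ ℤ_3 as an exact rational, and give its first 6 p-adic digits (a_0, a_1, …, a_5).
Σ a^n = 1/(1 − a) = 1/1081;  first 6 digits = (1, 0, 0, 2, 1, 1)

v_3(a) = 3 ≥ 1, so the series converges in ℤ_3 to 1/(1 − a) = 1/(1 − (-1080)) = 1/1081. Expand this rational in ℤ_3: compute digits iteratively via d_i = x_i mod 3, x_{i+1} = (x_i − d_i)/3. The first 6 digits are (1, 0, 0, 2, 1, 1).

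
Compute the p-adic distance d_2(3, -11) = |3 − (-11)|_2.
d_2(3, -11) = 1/2

Step 1 — x − y = 3 − (-11) = 14. Step 2 — v_2(14) = 1 (factor: 14 = (2^1 · 7); the sign does not affect v_p). Step 3 — |x − y|_2 = 2^{-1} = 1/2.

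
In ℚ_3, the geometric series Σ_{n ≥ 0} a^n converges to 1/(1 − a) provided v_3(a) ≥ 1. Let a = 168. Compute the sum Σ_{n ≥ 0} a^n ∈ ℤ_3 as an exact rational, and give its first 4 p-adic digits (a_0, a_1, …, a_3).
Σ a^n = 1/(1 − a) = -1/167;  first 4 digits = (1, 2, 1, 0)

v_3(a) = 1 ≥ 1, so the series converges in ℤ_3 to 1/(1 − a) = 1/(1 − 168) = -1/167. Expand this rational in ℤ_3: compute digits iteratively via d_i = x_i mod 3, x_{i+1} = (x_i − d_i)/3. The first 4 digits are (1, 2, 1, 0).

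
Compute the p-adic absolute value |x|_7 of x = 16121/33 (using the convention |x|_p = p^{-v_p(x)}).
|16121/33|_7 = 1/343

Step 1 — compute v_7(x) by factoring powers of 7 out of the numerator and denominator: v_7(16121/33) = 3. Step 2 — apply |x|_p = p^{-v_p(x)} = 7^{-3} = 1/343.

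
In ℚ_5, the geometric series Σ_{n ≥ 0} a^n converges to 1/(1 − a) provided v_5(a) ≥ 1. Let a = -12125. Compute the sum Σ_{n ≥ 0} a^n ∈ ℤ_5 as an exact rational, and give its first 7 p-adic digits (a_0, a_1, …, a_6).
Σ a^n = 1/(1 − a) = 1/12126;  first 7 digits = (1, 0, 0, 3, 0, 1, 3)

v_5(a) = 3 ≥ 1, so the series converges in ℤ_5 to 1/(1 − a) = 1/(1 − (-12125)) = 1/12126. Expand this rational in ℤ_5: compute digits iteratively via d_i = x_i mod 5, x_{i+1} = (x_i − d_i)/5. The first 7 digits are (1, 0, 0, 3, 0, 1, 3).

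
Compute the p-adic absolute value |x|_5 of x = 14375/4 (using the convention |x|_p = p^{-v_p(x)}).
|14375/4|_5 = 1/625

Step 1 — compute v_5(x) by factoring powers of 5 out of the numerator and denominator: v_5(14375/4) = 4. Step 2 — apply |x|_p = p^{-v_p(x)} = 5^{-4} = 1/625.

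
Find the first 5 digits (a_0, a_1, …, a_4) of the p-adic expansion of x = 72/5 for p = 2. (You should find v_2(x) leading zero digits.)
(a_0, …, a_4) = (0, 0, 0, 1, 0)

v_2(72/5) = 3, so a_0 = ... = a_2 = 0. Factor out: x = 2^3 · u with u = 9/5 a unit in ℤ_2. Expand u iteratively via a_{v+i} = u_i mod 2, u_{i+1} = (u_i − a_{v+i})/2:
  u_0 = 9/5;  a_3 = 1;  u_1 = (u_0 − 1)/2 = 2/5
  u_1 = 2/5;  a_4 = 0;  u_2 = (u_1 − 0)/2 = 1/5
Digits: (0, 0, 0, 1, 0).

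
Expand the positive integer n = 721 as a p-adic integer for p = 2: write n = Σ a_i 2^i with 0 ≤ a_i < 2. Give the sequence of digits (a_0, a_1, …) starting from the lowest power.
(a_0, a_1, …) = (1, 0, 0, 0, 1, 0, 1, 1, 0, 1)

Repeated division by 2 gives the digits low-to-high: 721 = 1 + 1·2^4 + 1·2^6 + 1·2^7 + 1·2^9. Digit sequence: (1, 0, 0, 0, 1, 0, 1, 1, 0, 1).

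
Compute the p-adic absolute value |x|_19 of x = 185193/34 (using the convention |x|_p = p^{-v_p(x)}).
|185193/34|_19 = 1/6859

Step 1 — compute v_19(x) by factoring powers of 19 out of the numerator and denominator: v_19(185193/34) = 3. Step 2 — apply |x|_p = p^{-v_p(x)} = 19^{-3} = 1/6859.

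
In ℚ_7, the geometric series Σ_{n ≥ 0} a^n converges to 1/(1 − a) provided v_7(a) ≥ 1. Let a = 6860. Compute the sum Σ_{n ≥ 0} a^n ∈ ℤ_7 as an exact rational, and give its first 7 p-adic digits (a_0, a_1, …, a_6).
Σ a^n = 1/(1 − a) = -1/6859;  first 7 digits = (1, 0, 0, 6, 2, 0, 1)

v_7(a) = 3 ≥ 1, so the series converges in ℤ_7 to 1/(1 − a) = 1/(1 − 6860) = -1/6859. Expand this rational in ℤ_7: compute digits iteratively via d_i = x_i mod 7, x_{i+1} = (x_i − d_i)/7. The first 7 digits are (1, 0, 0, 6, 2, 0, 1).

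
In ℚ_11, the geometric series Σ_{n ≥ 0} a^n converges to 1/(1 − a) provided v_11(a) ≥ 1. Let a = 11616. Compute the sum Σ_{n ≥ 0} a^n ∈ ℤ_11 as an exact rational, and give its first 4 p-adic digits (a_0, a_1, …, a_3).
Σ a^n = 1/(1 − a) = -1/11615;  first 4 digits = (1, 0, 8, 8)

v_11(a) = 2 ≥ 1, so the series converges in ℤ_11 to 1/(1 − a) = 1/(1 − 11616) = -1/11615. Expand this rational in ℤ_11: compute digits iteratively via d_i = x_i mod 11, x_{i+1} = (x_i − d_i)/11. The first 4 digits are (1, 0, 8, 8).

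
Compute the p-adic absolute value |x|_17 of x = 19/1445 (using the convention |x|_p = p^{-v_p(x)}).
|19/1445|_17 = 289

Step 1 — compute v_17(x) by factoring powers of 17 out of the numerator and denominator: v_17(19/1445) = -2. Step 2 — apply |x|_p = p^{-v_p(x)} = 17^{2} = 289.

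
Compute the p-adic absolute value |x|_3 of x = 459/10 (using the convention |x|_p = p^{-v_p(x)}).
|459/10|_3 = 1/27

Step 1 — compute v_3(x) by factoring powers of 3 out of the numerator and denominator: v_3(459/10) = 3. Step 2 — apply |x|_p = p^{-v_p(x)} = 3^{-3} = 1/27.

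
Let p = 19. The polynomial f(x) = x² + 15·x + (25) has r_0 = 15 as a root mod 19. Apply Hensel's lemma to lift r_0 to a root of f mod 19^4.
r_3 = 107422 (mod 130321)

Hensel: r_{i+1} = r_i − f(r_i)·(f′(r_i))^{-1} mod 19^{i+2}, f′(x) = 2x + 15. Iterate:
  r_0 = 15 (mod 19)
  r_1 = 205 (mod 361)
  r_2 = 4537 (mod 6859)
  r_3 = 107422 (mod 130321)
Final: r = 107422 satisfies f(r) ≡ 0 mod 19^4.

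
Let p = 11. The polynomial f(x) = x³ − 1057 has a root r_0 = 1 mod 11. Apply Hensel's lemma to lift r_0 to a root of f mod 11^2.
r_1 = 111 (mod 121)

Hensel: r_{i+1} = r_i − f(r_i)/f′(r_i) mod 11^{i+2}, where f′(x) = 3x². Iterate:
  r_0 = 1 (mod 11)
  r_1 = 111 (mod 121)
Final: r = 111 with f(r) ≡ 0 mod 11^2.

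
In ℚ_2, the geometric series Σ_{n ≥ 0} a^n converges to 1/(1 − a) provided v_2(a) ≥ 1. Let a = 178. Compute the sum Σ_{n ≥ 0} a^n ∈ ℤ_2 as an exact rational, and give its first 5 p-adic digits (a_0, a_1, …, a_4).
Σ a^n = 1/(1 − a) = -1/177;  first 5 digits = (1, 1, 1, 1, 0)

v_2(a) = 1 ≥ 1, so the series converges in ℤ_2 to 1/(1 − a) = 1/(1 − 178) = -1/177. Expand this rational in ℤ_2: compute digits iteratively via d_i = x_i mod 2, x_{i+1} = (x_i − d_i)/2. The first 5 digits are (1, 1, 1, 1, 0).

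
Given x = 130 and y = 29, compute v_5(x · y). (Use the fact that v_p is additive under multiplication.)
v_5(3770) = 1

v_p(x) = 1 (factor: 130 = 5^1 · 26); v_p(y) = 0 (factor: 29 = 5^0 · 29). Additivity: v_p(xy) = v_p(x) + v_p(y) = 1 + 0 = 1. (Direct check: xy = 3770 = 5^1 · (754).)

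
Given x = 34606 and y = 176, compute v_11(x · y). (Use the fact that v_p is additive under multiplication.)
v_11(6090656) = 4

v_p(x) = 3 (factor: 34606 = 11^3 · 26); v_p(y) = 1 (factor: 176 = 11^1 · 16). Additivity: v_p(xy) = v_p(x) + v_p(y) = 3 + 1 = 4. (Direct check: xy = 6090656 = 11^4 · (416).)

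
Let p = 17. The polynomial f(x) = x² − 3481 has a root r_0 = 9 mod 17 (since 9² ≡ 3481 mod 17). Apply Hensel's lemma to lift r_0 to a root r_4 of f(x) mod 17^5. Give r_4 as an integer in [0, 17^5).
r_4 = 1419798 (mod 1419857)

Hensel's recurrence: r_{i+1} = r_i − f(r_i)·(f′(r_i))^{-1} mod 17^{i+2}, with f′(x) = 2x. Iterate:
  r_0 = 9 (mod 17)
  r_1 = 230 (mod 289)
  r_2 = 4854 (mod 4913)
  r_3 = 83462 (mod 83521)
  r_4 = 1419798 (mod 1419857)
Final: r_4 = 1419798, and one checks f(r_4) ≡ 0 mod 17^5.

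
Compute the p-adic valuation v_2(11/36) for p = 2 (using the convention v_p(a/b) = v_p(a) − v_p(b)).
v_2(11/36) = -2

Factor powers of 2 from the numerator and denominator of the reduced fraction: 11 = 2^0 · 11 and 36 = 2^2 · 9. Apply v_p(a/b) = v_p(a) − v_p(b): v_2(11/36) = 0 − 2 = -2.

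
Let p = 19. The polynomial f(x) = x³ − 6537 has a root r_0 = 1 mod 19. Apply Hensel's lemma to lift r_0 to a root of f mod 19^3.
r_2 = 495 (mod 6859)

Hensel: r_{i+1} = r_i − f(r_i)/f′(r_i) mod 19^{i+2}, where f′(x) = 3x². Iterate:
  r_0 = 1 (mod 19)
  r_1 = 134 (mod 361)
  r_2 = 495 (mod 6859)
Final: r = 495 with f(r) ≡ 0 mod 19^3.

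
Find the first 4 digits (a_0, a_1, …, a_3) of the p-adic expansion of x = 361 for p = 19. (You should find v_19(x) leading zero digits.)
(a_0, …, a_3) = (0, 0, 1, 0)

v_19(361) = 2, so a_0 = ... = a_1 = 0. Factor out: x = 19^2 · u with u = 1 a unit in ℤ_19. Expand u iteratively via a_{v+i} = u_i mod 19, u_{i+1} = (u_i − a_{v+i})/19:
  u_0 = 1;  a_2 = 1;  u_1 = (u_0 − 1)/19 = 0
  u_1 = 0;  a_3 = 0;  u_2 = (u_1 − 0)/19 = 0
Digits: (0, 0, 1, 0).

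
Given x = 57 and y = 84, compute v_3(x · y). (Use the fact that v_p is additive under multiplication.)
v_3(4788) = 2

v_p(x) = 1 (factor: 57 = 3^1 · 19); v_p(y) = 1 (factor: 84 = 3^1 · 28). Additivity: v_p(xy) = v_p(x) + v_p(y) = 1 + 1 = 2. (Direct check: xy = 4788 = 3^2 · (532).)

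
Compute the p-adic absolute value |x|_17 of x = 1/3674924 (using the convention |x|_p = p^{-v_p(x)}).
|1/3674924|_17 = 83521

Step 1 — compute v_17(x) by factoring powers of 17 out of the numerator and denominator: v_17(1/3674924) = -4. Step 2 — apply |x|_p = p^{-v_p(x)} = 17^{4} = 83521.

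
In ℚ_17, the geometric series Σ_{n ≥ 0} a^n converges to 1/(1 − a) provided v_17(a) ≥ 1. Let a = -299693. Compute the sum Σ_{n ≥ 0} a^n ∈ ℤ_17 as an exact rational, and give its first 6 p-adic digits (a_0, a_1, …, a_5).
Σ a^n = 1/(1 − a) = 1/299694;  first 6 digits = (1, 0, 0, 7, 13, 16)

v_17(a) = 3 ≥ 1, so the series converges in ℤ_17 to 1/(1 − a) = 1/(1 − (-299693)) = 1/299694. Expand this rational in ℤ_17: compute digits iteratively via d_i = x_i mod 17, x_{i+1} = (x_i − d_i)/17. The first 6 digits are (1, 0, 0, 7, 13, 16).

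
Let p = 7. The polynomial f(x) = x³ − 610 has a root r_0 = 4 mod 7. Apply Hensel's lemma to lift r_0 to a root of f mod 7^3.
r_2 = 46 (mod 343)

Hensel: r_{i+1} = r_i − f(r_i)/f′(r_i) mod 7^{i+2}, where f′(x) = 3x². Iterate:
  r_0 = 4 (mod 7)
  r_1 = 46 (mod 49)
  r_2 = 46 (mod 343)
Final: r = 46 with f(r) ≡ 0 mod 7^3.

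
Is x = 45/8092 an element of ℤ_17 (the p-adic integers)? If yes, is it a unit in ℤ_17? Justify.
x ∉ ℤ_17 (v_17(x) = -2 < 0)

ℤ_17 = {x ∈ ℚ_17 : v_17(x) ≥ 0} and ℤ_17^× = {x ∈ ℤ_17 : v_17(x) = 0}. Here v_17(45/8092) = v_17(num) − v_17(den) = -2; compare against these criteria.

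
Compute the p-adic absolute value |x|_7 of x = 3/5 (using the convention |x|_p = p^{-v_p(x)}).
|3/5|_7 = 1

Step 1 — compute v_7(x) by factoring powers of 7 out of the numerator and denominator: v_7(3/5) = 0. Step 2 — apply |x|_p = p^{-v_p(x)} = 7^{0} = 1.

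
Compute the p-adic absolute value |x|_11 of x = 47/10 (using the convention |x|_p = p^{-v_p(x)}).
|47/10|_11 = 1

Step 1 — compute v_11(x) by factoring powers of 11 out of the numerator and denominator: v_11(47/10) = 0. Step 2 — apply |x|_p = p^{-v_p(x)} = 11^{0} = 1.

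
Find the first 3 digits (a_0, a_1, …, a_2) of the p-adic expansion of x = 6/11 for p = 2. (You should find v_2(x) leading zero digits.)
(a_0, …, a_2) = (0, 1, 0)

v_2(6/11) = 1, so a_0 = ... = a_0 = 0. Factor out: x = 2^1 · u with u = 3/11 a unit in ℤ_2. Expand u iteratively via a_{v+i} = u_i mod 2, u_{i+1} = (u_i − a_{v+i})/2:
  u_0 = 3/11;  a_1 = 1;  u_1 = (u_0 − 1)/2 = -4/11
  u_1 = -4/11;  a_2 = 0;  u_2 = (u_1 − 0)/2 = -2/11
Digits: (0, 1, 0).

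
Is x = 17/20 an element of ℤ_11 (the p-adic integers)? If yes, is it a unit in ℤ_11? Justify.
x ∈ ℤ_11^× (unit); v_11(x) = 0

ℤ_11 = {x ∈ ℚ_11 : v_11(x) ≥ 0} and ℤ_11^× = {x ∈ ℤ_11 : v_11(x) = 0}. Here v_11(17/20) = v_11(num) − v_11(den) = 0; compare against these criteria.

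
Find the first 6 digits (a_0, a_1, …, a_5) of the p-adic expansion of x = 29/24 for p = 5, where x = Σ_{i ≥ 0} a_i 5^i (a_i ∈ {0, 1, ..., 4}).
(a_0, …, a_5) = (1, 4, 4, 3, 4, 3)

v_5(29/24) = 0 (numerator and denominator both coprime to 5), so x ∈ ℤ_5^×. Compute digits iteratively via a_i = x_i mod 5, x_{i+1} = (x_i − a_i)/5, with x_0 = x:
  x_0 = 29/24;  a_0 = 1;  x_1 = (x_0 − 1)/5 = 1/24
  x_1 = 1/24;  a_1 = 4;  x_2 = (x_1 − 4)/5 = -19/24
  x_2 = -19/24;  a_2 = 4;  x_3 = (x_2 − 4)/5 = -23/24
  x_3 = -23/24;  a_3 = 3;  x_4 = (x_3 − 3)/5 = -19/24
  x_4 = -19/24;  a_4 = 4;  x_5 = (x_4 − 4)/5 = -23/24
  x_5 = -23/24;  a_5 = 3;  x_6 = (x_5 − 3)/5 = -19/24
Digits: (1, 4, 4, 3, 4, 3).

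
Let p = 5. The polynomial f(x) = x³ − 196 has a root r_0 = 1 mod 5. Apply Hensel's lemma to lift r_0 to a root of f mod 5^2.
r_1 = 16 (mod 25)

Hensel: r_{i+1} = r_i − f(r_i)/f′(r_i) mod 5^{i+2}, where f′(x) = 3x². Iterate:
  r_0 = 1 (mod 5)
  r_1 = 16 (mod 25)
Final: r = 16 with f(r) ≡ 0 mod 5^2.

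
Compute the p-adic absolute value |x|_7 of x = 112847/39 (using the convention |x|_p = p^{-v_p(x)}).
|112847/39|_7 = 1/2401

Step 1 — compute v_7(x) by factoring powers of 7 out of the numerator and denominator: v_7(112847/39) = 4. Step 2 — apply |x|_p = p^{-v_p(x)} = 7^{-4} = 1/2401.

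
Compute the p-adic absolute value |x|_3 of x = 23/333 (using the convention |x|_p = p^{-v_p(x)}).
|23/333|_3 = 9

Step 1 — compute v_3(x) by factoring powers of 3 out of the numerator and denominator: v_3(23/333) = -2. Step 2 — apply |x|_p = p^{-v_p(x)} = 3^{2} = 9.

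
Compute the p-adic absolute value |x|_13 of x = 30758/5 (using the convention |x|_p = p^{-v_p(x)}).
|30758/5|_13 = 1/2197

Step 1 — compute v_13(x) by factoring powers of 13 out of the numerator and denominator: v_13(30758/5) = 3. Step 2 — apply |x|_p = p^{-v_p(x)} = 13^{-3} = 1/2197.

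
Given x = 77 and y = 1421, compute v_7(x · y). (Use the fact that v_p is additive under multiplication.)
v_7(109417) = 3

v_p(x) = 1 (factor: 77 = 7^1 · 11); v_p(y) = 2 (factor: 1421 = 7^2 · 29). Additivity: v_p(xy) = v_p(x) + v_p(y) = 1 + 2 = 3. (Direct check: xy = 109417 = 7^3 · (319).)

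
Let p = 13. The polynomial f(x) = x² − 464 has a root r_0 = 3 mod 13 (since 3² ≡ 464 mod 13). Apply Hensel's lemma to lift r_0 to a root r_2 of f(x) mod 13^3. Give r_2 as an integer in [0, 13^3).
r_2 = 107 (mod 2197)

Hensel's recurrence: r_{i+1} = r_i − f(r_i)·(f′(r_i))^{-1} mod 13^{i+2}, with f′(x) = 2x. Iterate:
  r_0 = 3 (mod 13)
  r_1 = 107 (mod 169)
  r_2 = 107 (mod 2197)
Final: r_2 = 107, and one checks f(r_2) ≡ 0 mod 13^3.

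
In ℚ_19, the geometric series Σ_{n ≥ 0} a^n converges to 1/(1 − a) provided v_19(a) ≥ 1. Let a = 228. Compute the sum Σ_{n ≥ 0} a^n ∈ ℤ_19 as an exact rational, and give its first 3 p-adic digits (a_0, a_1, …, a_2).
Σ a^n = 1/(1 − a) = -1/227;  first 3 digits = (1, 12, 11)

v_19(a) = 1 ≥ 1, so the series converges in ℤ_19 to 1/(1 − a) = 1/(1 − 228) = -1/227. Expand this rational in ℤ_19: compute digits iteratively via d_i = x_i mod 19, x_{i+1} = (x_i − d_i)/19. The first 3 digits are (1, 12, 11).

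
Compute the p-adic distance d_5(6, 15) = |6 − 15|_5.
d_5(6, 15) = 1

Step 1 — x − y = 6 − 15 = -9. Step 2 — v_5(-9) = 0 (factor: -9 = −(5^0 · 9); the sign does not affect v_p). Step 3 — |x − y|_5 = 5^{0} = 1.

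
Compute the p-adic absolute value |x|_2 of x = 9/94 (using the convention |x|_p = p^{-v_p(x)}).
|9/94|_2 = 2

Step 1 — compute v_2(x) by factoring powers of 2 out of the numerator and denominator: v_2(9/94) = -1. Step 2 — apply |x|_p = p^{-v_p(x)} = 2^{1} = 2.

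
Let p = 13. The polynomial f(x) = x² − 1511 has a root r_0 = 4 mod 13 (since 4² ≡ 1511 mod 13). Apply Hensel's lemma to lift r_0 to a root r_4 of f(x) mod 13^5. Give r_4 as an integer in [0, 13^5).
r_4 = 294948 (mod 371293)

Hensel's recurrence: r_{i+1} = r_i − f(r_i)·(f′(r_i))^{-1} mod 13^{i+2}, with f′(x) = 2x. Iterate:
  r_0 = 4 (mod 13)
  r_1 = 43 (mod 169)
  r_2 = 550 (mod 2197)
  r_3 = 9338 (mod 28561)
  r_4 = 294948 (mod 371293)
Final: r_4 = 294948, and one checks f(r_4) ≡ 0 mod 13^5.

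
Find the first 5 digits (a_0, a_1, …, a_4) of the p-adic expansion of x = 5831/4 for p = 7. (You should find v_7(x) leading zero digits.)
(a_0, …, a_4) = (0, 0, 0, 6, 5)

v_7(5831/4) = 3, so a_0 = ... = a_2 = 0. Factor out: x = 7^3 · u with u = 17/4 a unit in ℤ_7. Expand u iteratively via a_{v+i} = u_i mod 7, u_{i+1} = (u_i − a_{v+i})/7:
  u_0 = 17/4;  a_3 = 6;  u_1 = (u_0 − 6)/7 = -1/4
  u_1 = -1/4;  a_4 = 5;  u_2 = (u_1 − 5)/7 = -3/4
Digits: (0, 0, 0, 6, 5).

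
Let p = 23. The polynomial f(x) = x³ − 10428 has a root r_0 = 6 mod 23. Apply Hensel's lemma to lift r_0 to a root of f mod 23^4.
r_3 = 272418 (mod 279841)

Hensel: r_{i+1} = r_i − f(r_i)/f′(r_i) mod 23^{i+2}, where f′(x) = 3x². Iterate:
  r_0 = 6 (mod 23)
  r_1 = 512 (mod 529)
  r_2 = 4744 (mod 12167)
  r_3 = 272418 (mod 279841)
Final: r = 272418 with f(r) ≡ 0 mod 23^4.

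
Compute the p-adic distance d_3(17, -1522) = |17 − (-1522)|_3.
d_3(17, -1522) = 1/81

Step 1 — x − y = 17 − (-1522) = 1539. Step 2 — v_3(1539) = 4 (factor: 1539 = (3^4 · 19); the sign does not affect v_p). Step 3 — |x − y|_3 = 3^{-4} = 1/81.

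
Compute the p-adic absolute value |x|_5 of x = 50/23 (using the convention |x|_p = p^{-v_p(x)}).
|50/23|_5 = 1/25

Step 1 — compute v_5(x) by factoring powers of 5 out of the numerator and denominator: v_5(50/23) = 2. Step 2 — apply |x|_p = p^{-v_p(x)} = 5^{-2} = 1/25.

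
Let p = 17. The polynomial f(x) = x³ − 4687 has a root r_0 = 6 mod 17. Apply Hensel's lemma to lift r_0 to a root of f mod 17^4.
r_3 = 55324 (mod 83521)

Hensel: r_{i+1} = r_i − f(r_i)/f′(r_i) mod 17^{i+2}, where f′(x) = 3x². Iterate:
  r_0 = 6 (mod 17)
  r_1 = 125 (mod 289)
  r_2 = 1281 (mod 4913)
  r_3 = 55324 (mod 83521)
Final: r = 55324 with f(r) ≡ 0 mod 17^4.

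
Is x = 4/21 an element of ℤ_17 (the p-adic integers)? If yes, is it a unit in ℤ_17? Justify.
x ∈ ℤ_17^× (unit); v_17(x) = 0

ℤ_17 = {x ∈ ℚ_17 : v_17(x) ≥ 0} and ℤ_17^× = {x ∈ ℤ_17 : v_17(x) = 0}. Here v_17(4/21) = v_17(num) − v_17(den) = 0; compare against these criteria.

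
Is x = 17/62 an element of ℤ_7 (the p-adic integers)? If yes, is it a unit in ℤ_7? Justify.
x ∈ ℤ_7^× (unit); v_7(x) = 0

ℤ_7 = {x ∈ ℚ_7 : v_7(x) ≥ 0} and ℤ_7^× = {x ∈ ℤ_7 : v_7(x) = 0}. Here v_7(17/62) = v_7(num) − v_7(den) = 0; compare against these criteria.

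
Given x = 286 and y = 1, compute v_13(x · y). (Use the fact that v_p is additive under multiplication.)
v_13(286) = 1

v_p(x) = 1 (factor: 286 = 13^1 · 22); v_p(y) = 0 (factor: 1 = 13^0 · 1). Additivity: v_p(xy) = v_p(x) + v_p(y) = 1 + 0 = 1. (Direct check: xy = 286 = 13^1 · (22).)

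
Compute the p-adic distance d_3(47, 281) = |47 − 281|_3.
d_3(47, 281) = 1/9

Step 1 — x − y = 47 − 281 = -234. Step 2 — v_3(-234) = 2 (factor: -234 = −(3^2 · 26); the sign does not affect v_p). Step 3 — |x − y|_3 = 3^{-2} = 1/9.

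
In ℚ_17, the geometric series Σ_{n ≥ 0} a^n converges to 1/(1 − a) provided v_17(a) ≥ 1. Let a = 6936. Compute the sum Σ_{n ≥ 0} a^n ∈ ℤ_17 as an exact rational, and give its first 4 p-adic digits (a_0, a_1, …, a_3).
Σ a^n = 1/(1 − a) = -1/6935;  first 4 digits = (1, 0, 7, 1)

v_17(a) = 2 ≥ 1, so the series converges in ℤ_17 to 1/(1 − a) = 1/(1 − 6936) = -1/6935. Expand this rational in ℤ_17: compute digits iteratively via d_i = x_i mod 17, x_{i+1} = (x_i − d_i)/17. The first 4 digits are (1, 0, 7, 1).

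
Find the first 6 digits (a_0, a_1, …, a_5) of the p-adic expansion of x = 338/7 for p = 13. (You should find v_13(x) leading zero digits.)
(a_0, …, a_5) = (0, 0, 4, 9, 3, 9)

v_13(338/7) = 2, so a_0 = ... = a_1 = 0. Factor out: x = 13^2 · u with u = 2/7 a unit in ℤ_13. Expand u iteratively via a_{v+i} = u_i mod 13, u_{i+1} = (u_i − a_{v+i})/13:
  u_0 = 2/7;  a_2 = 4;  u_1 = (u_0 − 4)/13 = -2/7
  u_1 = -2/7;  a_3 = 9;  u_2 = (u_1 − 9)/13 = -5/7
  u_2 = -5/7;  a_4 = 3;  u_3 = (u_2 − 3)/13 = -2/7
  u_3 = -2/7;  a_5 = 9;  u_4 = (u_3 − 9)/13 = -5/7
Digits: (0, 0, 4, 9, 3, 9).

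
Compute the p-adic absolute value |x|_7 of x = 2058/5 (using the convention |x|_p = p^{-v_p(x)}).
|2058/5|_7 = 1/343

Step 1 — compute v_7(x) by factoring powers of 7 out of the numerator and denominator: v_7(2058/5) = 3. Step 2 — apply |x|_p = p^{-v_p(x)} = 7^{-3} = 1/343.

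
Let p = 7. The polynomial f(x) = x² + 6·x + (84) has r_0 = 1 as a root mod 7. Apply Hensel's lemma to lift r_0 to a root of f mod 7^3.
r_2 = 155 (mod 343)

Hensel: r_{i+1} = r_i − f(r_i)·(f′(r_i))^{-1} mod 7^{i+2}, f′(x) = 2x + 6. Iterate:
  r_0 = 1 (mod 7)
  r_1 = 8 (mod 49)
  r_2 = 155 (mod 343)
Final: r = 155 satisfies f(r) ≡ 0 mod 7^3.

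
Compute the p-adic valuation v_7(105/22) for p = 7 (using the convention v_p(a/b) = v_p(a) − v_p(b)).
v_7(105/22) = 1

Factor powers of 7 from the numerator and denominator of the reduced fraction: 105 = 7^1 · 15 and 22 = 7^0 · 22. Apply v_p(a/b) = v_p(a) − v_p(b): v_7(105/22) = 1 − 0 = 1.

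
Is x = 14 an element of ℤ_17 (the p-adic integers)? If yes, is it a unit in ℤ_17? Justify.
x ∈ ℤ_17^× (unit); v_17(x) = 0

ℤ_17 = {x ∈ ℚ_17 : v_17(x) ≥ 0} and ℤ_17^× = {x ∈ ℤ_17 : v_17(x) = 0}. Here v_17(14) = v_17(num) − v_17(den) = 0; compare against these criteria.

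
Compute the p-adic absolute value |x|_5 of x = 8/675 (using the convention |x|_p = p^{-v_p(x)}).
|8/675|_5 = 25

Step 1 — compute v_5(x) by factoring powers of 5 out of the numerator and denominator: v_5(8/675) = -2. Step 2 — apply |x|_p = p^{-v_p(x)} = 5^{2} = 25.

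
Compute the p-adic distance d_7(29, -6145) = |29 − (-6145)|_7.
d_7(29, -6145) = 1/343

Step 1 — x − y = 29 − (-6145) = 6174. Step 2 — v_7(6174) = 3 (factor: 6174 = (7^3 · 18); the sign does not affect v_p). Step 3 — |x − y|_7 = 7^{-3} = 1/343.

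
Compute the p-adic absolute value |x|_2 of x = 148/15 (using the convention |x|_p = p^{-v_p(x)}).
|148/15|_2 = 1/4

Step 1 — compute v_2(x) by factoring powers of 2 out of the numerator and denominator: v_2(148/15) = 2. Step 2 — apply |x|_p = p^{-v_p(x)} = 2^{-2} = 1/4.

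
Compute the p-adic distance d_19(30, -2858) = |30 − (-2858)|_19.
d_19(30, -2858) = 1/361

Step 1 — x − y = 30 − (-2858) = 2888. Step 2 — v_19(2888) = 2 (factor: 2888 = (19^2 · 8); the sign does not affect v_p). Step 3 — |x − y|_19 = 19^{-2} = 1/361.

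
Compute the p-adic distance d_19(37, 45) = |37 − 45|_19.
d_19(37, 45) = 1

Step 1 — x − y = 37 − 45 = -8. Step 2 — v_19(-8) = 0 (factor: -8 = −(19^0 · 8); the sign does not affect v_p). Step 3 — |x − y|_19 = 19^{0} = 1.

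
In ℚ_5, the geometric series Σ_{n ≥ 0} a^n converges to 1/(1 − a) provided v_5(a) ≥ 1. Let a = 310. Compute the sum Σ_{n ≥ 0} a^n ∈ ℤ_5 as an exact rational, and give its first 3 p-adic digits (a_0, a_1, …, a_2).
Σ a^n = 1/(1 − a) = -1/309;  first 3 digits = (1, 2, 1)

v_5(a) = 1 ≥ 1, so the series converges in ℤ_5 to 1/(1 − a) = 1/(1 − 310) = -1/309. Expand this rational in ℤ_5: compute digits iteratively via d_i = x_i mod 5, x_{i+1} = (x_i − d_i)/5. The first 3 digits are (1, 2, 1).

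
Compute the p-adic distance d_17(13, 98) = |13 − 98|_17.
d_17(13, 98) = 1/17

Step 1 — x − y = 13 − 98 = -85. Step 2 — v_17(-85) = 1 (factor: -85 = −(17^1 · 5); the sign does not affect v_p). Step 3 — |x − y|_17 = 17^{-1} = 1/17.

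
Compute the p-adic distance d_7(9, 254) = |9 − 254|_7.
d_7(9, 254) = 1/49

Step 1 — x − y = 9 − 254 = -245. Step 2 — v_7(-245) = 2 (factor: -245 = −(7^2 · 5); the sign does not affect v_p). Step 3 — |x − y|_7 = 7^{-2} = 1/49.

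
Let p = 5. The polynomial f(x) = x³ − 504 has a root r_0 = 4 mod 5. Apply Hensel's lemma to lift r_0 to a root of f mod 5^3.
r_2 = 59 (mod 125)

Hensel: r_{i+1} = r_i − f(r_i)/f′(r_i) mod 5^{i+2}, where f′(x) = 3x². Iterate:
  r_0 = 4 (mod 5)
  r_1 = 9 (mod 25)
  r_2 = 59 (mod 125)
Final: r = 59 with f(r) ≡ 0 mod 5^3.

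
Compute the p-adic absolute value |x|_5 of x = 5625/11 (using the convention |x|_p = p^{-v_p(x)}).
|5625/11|_5 = 1/625

Step 1 — compute v_5(x) by factoring powers of 5 out of the numerator and denominator: v_5(5625/11) = 4. Step 2 — apply |x|_p = p^{-v_p(x)} = 5^{-4} = 1/625.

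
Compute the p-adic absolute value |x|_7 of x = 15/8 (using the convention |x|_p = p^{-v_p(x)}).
|15/8|_7 = 1

Step 1 — compute v_7(x) by factoring powers of 7 out of the numerator and denominator: v_7(15/8) = 0. Step 2 — apply |x|_p = p^{-v_p(x)} = 7^{0} = 1.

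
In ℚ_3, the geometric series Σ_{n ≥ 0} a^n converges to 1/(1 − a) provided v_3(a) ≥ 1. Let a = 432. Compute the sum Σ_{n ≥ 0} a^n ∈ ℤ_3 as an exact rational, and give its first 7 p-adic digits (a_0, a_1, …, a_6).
Σ a^n = 1/(1 − a) = -1/431;  first 7 digits = (1, 0, 0, 1, 2, 1, 1)

v_3(a) = 3 ≥ 1, so the series converges in ℤ_3 to 1/(1 − a) = 1/(1 − 432) = -1/431. Expand this rational in ℤ_3: compute digits iteratively via d_i = x_i mod 3, x_{i+1} = (x_i − d_i)/3. The first 7 digits are (1, 0, 0, 1, 2, 1, 1).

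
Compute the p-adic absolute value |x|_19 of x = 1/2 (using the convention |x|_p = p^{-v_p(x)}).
|1/2|_19 = 1

Step 1 — compute v_19(x) by factoring powers of 19 out of the numerator and denominator: v_19(1/2) = 0. Step 2 — apply |x|_p = p^{-v_p(x)} = 19^{0} = 1.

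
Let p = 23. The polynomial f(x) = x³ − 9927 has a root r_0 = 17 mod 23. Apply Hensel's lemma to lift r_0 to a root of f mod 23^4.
r_3 = 99584 (mod 279841)

Hensel: r_{i+1} = r_i − f(r_i)/f′(r_i) mod 23^{i+2}, where f′(x) = 3x². Iterate:
  r_0 = 17 (mod 23)
  r_1 = 132 (mod 529)
  r_2 = 2248 (mod 12167)
  r_3 = 99584 (mod 279841)
Final: r = 99584 with f(r) ≡ 0 mod 23^4.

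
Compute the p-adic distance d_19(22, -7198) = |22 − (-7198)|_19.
d_19(22, -7198) = 1/361

Step 1 — x − y = 22 − (-7198) = 7220. Step 2 — v_19(7220) = 2 (factor: 7220 = (19^2 · 20); the sign does not affect v_p). Step 3 — |x − y|_19 = 19^{-2} = 1/361.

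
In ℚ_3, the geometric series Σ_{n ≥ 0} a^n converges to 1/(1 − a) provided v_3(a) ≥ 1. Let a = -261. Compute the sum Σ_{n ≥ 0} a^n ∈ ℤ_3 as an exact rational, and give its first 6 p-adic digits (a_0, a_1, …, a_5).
Σ a^n = 1/(1 − a) = 1/262;  first 6 digits = (1, 0, 1, 2, 0, 0)

v_3(a) = 2 ≥ 1, so the series converges in ℤ_3 to 1/(1 − a) = 1/(1 − (-261)) = 1/262. Expand this rational in ℤ_3: compute digits iteratively via d_i = x_i mod 3, x_{i+1} = (x_i − d_i)/3. The first 6 digits are (1, 0, 1, 2, 0, 0).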